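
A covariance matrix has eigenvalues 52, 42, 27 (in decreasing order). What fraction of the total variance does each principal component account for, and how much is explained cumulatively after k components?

Step 1 — total variance = trace(Sigma) = Σ λ_i = 52 + 42 + 27 = 121.

Step 2 — fraction explained by component i = λ_i / Σ λ:
  PC1: 52/121 = 0.4298
  PC2: 42/121 = 0.3471
  PC3: 27/121 = 0.2231

Step 3 — cumulative fraction after k components = (λ_1 + ... + λ_k) / Σ λ:
  k = 1: 52/121 = 0.4298
  k = 2: (52 + 42)/121 = 94/121 = 0.7769
  k = 3: (52 + 42 + 27)/121 = 121/121 = 1

Summary (fraction, with percent):

explained: PC1 0.4298 (42.98%), PC2 0.3471 (34.71%), PC3 0.2231 (22.31%);  cumulative: 0.4298, 0.7769, 1


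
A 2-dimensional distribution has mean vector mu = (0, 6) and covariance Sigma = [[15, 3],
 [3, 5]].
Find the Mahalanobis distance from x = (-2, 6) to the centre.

Step 1 — centre the observation: (x - mu) = (-2, 0).

Step 2 — invert Sigma. det(Sigma) = 15·5 - (3)² = 66.
  Sigma^{-1} = (1/det) · [[d, -b], [-b, a]] = [[0.0758, -0.0455],
 [-0.0455, 0.2273]].

Step 3 — form the quadratic (x - mu)^T · Sigma^{-1} · (x - mu):
  Sigma^{-1} · (x - mu) = (-0.1515, 0.0909).
  (x - mu)^T · [Sigma^{-1} · (x - mu)] = (-2)·(-0.1515) + (0)·(0.0909) = 0.303.

Step 4 — take square root: d = √(0.303) ≈ 0.5505.

d(x, mu) = √(0.303) ≈ 0.5505


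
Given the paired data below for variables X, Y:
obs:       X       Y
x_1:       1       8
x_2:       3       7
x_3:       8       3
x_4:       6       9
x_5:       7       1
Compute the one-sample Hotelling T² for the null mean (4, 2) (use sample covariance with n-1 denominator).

Step 1 — sample mean vector:
  mean(X) = (1 + 3 + 8 + 6 + 7) / 5 = 25/5 = 5
  mean(Y) = (8 + 7 + 3 + 9 + 1) / 5 = 28/5 = 5.6
  x̄ = (5, 5.6),  deviation x̄ - mu_0 = (5, 5.6) - (4, 2) = (1, 3.6).

Step 2 — sample covariance matrix, S[i,j] = (1/(n-1)) · Σ_k (x_{k,i} - mean_i) · (x_{k,j} - mean_j), divisor n-1 = 4:
  S[X,X] = ((-4)·(-4) + (-2)·(-2) + (3)·(3) + (1)·(1) + (2)·(2)) / 4 = 34/4 = 8.5
  S[X,Y] = ((-4)·(2.4) + (-2)·(1.4) + (3)·(-2.6) + (1)·(3.4) + (2)·(-4.6)) / 4 = -26/4 = -6.5
  S[Y,Y] = ((2.4)·(2.4) + (1.4)·(1.4) + (-2.6)·(-2.6) + (3.4)·(3.4) + (-4.6)·(-4.6)) / 4 = 47.2/4 = 11.8
  S = [[8.5, -6.5],
 [-6.5, 11.8]].

Step 3 — invert S. det(S) = 8.5·11.8 - (-6.5)² = 58.05.
  S^{-1} = (1/det) · [[d, -b], [-b, a]] = [[0.2033, 0.112],
 [0.112, 0.1464]].

Step 4 — quadratic form (x̄ - mu_0)^T · S^{-1} · (x̄ - mu_0):
  S^{-1} · (x̄ - mu_0) = (0.6064, 0.6391),
  (x̄ - mu_0)^T · [...] = (1)·(0.6064) + (3.6)·(0.6391) = 2.9071.

Step 5 — scale by n: T² = 5 · 2.9071 = 14.5357.

T² ≈ 14.5357


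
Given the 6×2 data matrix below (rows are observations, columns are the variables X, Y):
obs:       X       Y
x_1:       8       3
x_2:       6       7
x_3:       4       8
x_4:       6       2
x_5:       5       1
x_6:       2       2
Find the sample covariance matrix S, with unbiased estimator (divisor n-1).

Step 1 — column means:
  mean(X) = (8 + 6 + 4 + 6 + 5 + 2) / 6 = 31/6 = 5.1667
  mean(Y) = (3 + 7 + 8 + 2 + 1 + 2) / 6 = 23/6 = 3.8333

Step 2 — sample covariance S[i,j] = (1/(n-1)) · Σ_k (x_{k,i} - mean_i) · (x_{k,j} - mean_j), with n-1 = 5.
  S[X,X] = ((2.8333)·(2.8333) + (0.8333)·(0.8333) + (-1.1667)·(-1.1667) + (0.8333)·(0.8333) + (-0.1667)·(-0.1667) + (-3.1667)·(-3.1667)) / 5 = 20.8333/5 = 4.1667
  S[X,Y] = ((2.8333)·(-0.8333) + (0.8333)·(3.1667) + (-1.1667)·(4.1667) + (0.8333)·(-1.8333) + (-0.1667)·(-2.8333) + (-3.1667)·(-1.8333)) / 5 = 0.1667/5 = 0.0333
  S[Y,Y] = ((-0.8333)·(-0.8333) + (3.1667)·(3.1667) + (4.1667)·(4.1667) + (-1.8333)·(-1.8333) + (-2.8333)·(-2.8333) + (-1.8333)·(-1.8333)) / 5 = 42.8333/5 = 8.5667

S is symmetric (S[j,i] = S[i,j]). Assembling:

S = [[4.1667, 0.0333],
 [0.0333, 8.5667]]


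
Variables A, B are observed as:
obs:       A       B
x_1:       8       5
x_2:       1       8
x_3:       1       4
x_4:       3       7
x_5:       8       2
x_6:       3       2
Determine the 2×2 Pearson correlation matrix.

Step 1 — column means:
  mean(A) = (8 + 1 + 1 + 3 + 8 + 3) / 6 = 24/6 = 4
  mean(B) = (5 + 8 + 4 + 7 + 2 + 2) / 6 = 28/6 = 4.6667

Step 2 — sample variances and covariances s[i,j] = (1/(n-1)) · Σ_k (x_{k,i} - mean_i) · (x_{k,j} - mean_j), with n-1 = 5:
  s[A,A] = ((4)·(4) + (-3)·(-3) + (-3)·(-3) + (-1)·(-1) + (4)·(4) + (-1)·(-1)) / 5 = 52/5 = 10.4
  s[A,B] = ((4)·(0.3333) + (-3)·(3.3333) + (-3)·(-0.6667) + (-1)·(2.3333) + (4)·(-2.6667) + (-1)·(-2.6667)) / 5 = -17/5 = -3.4
  s[B,B] = ((0.3333)·(0.3333) + (3.3333)·(3.3333) + (-0.6667)·(-0.6667) + (2.3333)·(2.3333) + (-2.6667)·(-2.6667) + (-2.6667)·(-2.6667)) / 5 = 31.3333/5 = 6.2667
  Sample standard deviations s_i = √(s[i,i]):
  s(A) = √(10.4) = 3.2249
  s(B) = √(6.2667) = 2.5033

Step 3 — r_{ij} = s_{ij} / (s_i · s_j):
  r[A,A] = 1 (diagonal).
  r[A,B] = -3.4 / (3.2249 · 2.5033) = -3.4 / 8.073 = -0.4212
  r[B,B] = 1 (diagonal).

R is symmetric with unit diagonal. Assembling:

R = [[1, -0.4212],
 [-0.4212, 1]]


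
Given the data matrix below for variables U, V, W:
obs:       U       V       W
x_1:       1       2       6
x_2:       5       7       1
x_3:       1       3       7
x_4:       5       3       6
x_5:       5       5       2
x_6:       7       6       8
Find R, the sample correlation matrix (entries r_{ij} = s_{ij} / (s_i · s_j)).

Step 1 — column means:
  mean(U) = (1 + 5 + 1 + 5 + 5 + 7) / 6 = 24/6 = 4
  mean(V) = (2 + 7 + 3 + 3 + 5 + 6) / 6 = 26/6 = 4.3333
  mean(W) = (6 + 1 + 7 + 6 + 2 + 8) / 6 = 30/6 = 5

Step 2 — sample variances and covariances s[i,j] = (1/(n-1)) · Σ_k (x_{k,i} - mean_i) · (x_{k,j} - mean_j), with n-1 = 5:
  s[U,U] = ((-3)·(-3) + (1)·(1) + (-3)·(-3) + (1)·(1) + (1)·(1) + (3)·(3)) / 5 = 30/5 = 6
  s[U,V] = ((-3)·(-2.3333) + (1)·(2.6667) + (-3)·(-1.3333) + (1)·(-1.3333) + (1)·(0.6667) + (3)·(1.6667)) / 5 = 18/5 = 3.6
  s[U,W] = ((-3)·(1) + (1)·(-4) + (-3)·(2) + (1)·(1) + (1)·(-3) + (3)·(3)) / 5 = -6/5 = -1.2
  s[V,V] = ((-2.3333)·(-2.3333) + (2.6667)·(2.6667) + (-1.3333)·(-1.3333) + (-1.3333)·(-1.3333) + (0.6667)·(0.6667) + (1.6667)·(1.6667)) / 5 = 19.3333/5 = 3.8667
  s[V,W] = ((-2.3333)·(1) + (2.6667)·(-4) + (-1.3333)·(2) + (-1.3333)·(1) + (0.6667)·(-3) + (1.6667)·(3)) / 5 = -14/5 = -2.8
  s[W,W] = ((1)·(1) + (-4)·(-4) + (2)·(2) + (1)·(1) + (-3)·(-3) + (3)·(3)) / 5 = 40/5 = 8
  Sample standard deviations s_i = √(s[i,i]):
  s(U) = √(6) = 2.4495
  s(V) = √(3.8667) = 1.9664
  s(W) = √(8) = 2.8284

Step 3 — r_{ij} = s_{ij} / (s_i · s_j):
  r[U,U] = 1 (diagonal).
  r[U,V] = 3.6 / (2.4495 · 1.9664) = 3.6 / 4.8166 = 0.7474
  r[U,W] = -1.2 / (2.4495 · 2.8284) = -1.2 / 6.9282 = -0.1732
  r[V,V] = 1 (diagonal).
  r[V,W] = -2.8 / (1.9664 · 2.8284) = -2.8 / 5.5618 = -0.5034
  r[W,W] = 1 (diagonal).

R is symmetric with unit diagonal. Assembling:

R = [[1, 0.7474, -0.1732],
 [0.7474, 1, -0.5034],
 [-0.1732, -0.5034, 1]]


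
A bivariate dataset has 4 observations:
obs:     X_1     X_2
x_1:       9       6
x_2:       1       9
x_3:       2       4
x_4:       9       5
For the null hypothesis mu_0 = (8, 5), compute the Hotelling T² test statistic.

Step 1 — sample mean vector:
  mean(X_1) = (9 + 1 + 2 + 9) / 4 = 21/4 = 5.25
  mean(X_2) = (6 + 9 + 4 + 5) / 4 = 24/4 = 6
  x̄ = (5.25, 6),  deviation x̄ - mu_0 = (5.25, 6) - (8, 5) = (-2.75, 1).

Step 2 — sample covariance matrix, S[i,j] = (1/(n-1)) · Σ_k (x_{k,i} - mean_i) · (x_{k,j} - mean_j), divisor n-1 = 3:
  S[X_1,X_1] = ((3.75)·(3.75) + (-4.25)·(-4.25) + (-3.25)·(-3.25) + (3.75)·(3.75)) / 3 = 56.75/3 = 18.9167
  S[X_1,X_2] = ((3.75)·(0) + (-4.25)·(3) + (-3.25)·(-2) + (3.75)·(-1)) / 3 = -10/3 = -3.3333
  S[X_2,X_2] = ((0)·(0) + (3)·(3) + (-2)·(-2) + (-1)·(-1)) / 3 = 14/3 = 4.6667
  S = [[18.9167, -3.3333],
 [-3.3333, 4.6667]].

Step 3 — invert S. det(S) = 18.9167·4.6667 - (-3.3333)² = 77.1667.
  S^{-1} = (1/det) · [[d, -b], [-b, a]] = [[0.0605, 0.0432],
 [0.0432, 0.2451]].

Step 4 — quadratic form (x̄ - mu_0)^T · S^{-1} · (x̄ - mu_0):
  S^{-1} · (x̄ - mu_0) = (-0.1231, 0.1263),
  (x̄ - mu_0)^T · [...] = (-2.75)·(-0.1231) + (1)·(0.1263) = 0.4649.

Step 5 — scale by n: T² = 4 · 0.4649 = 1.8596.

T² ≈ 1.8596


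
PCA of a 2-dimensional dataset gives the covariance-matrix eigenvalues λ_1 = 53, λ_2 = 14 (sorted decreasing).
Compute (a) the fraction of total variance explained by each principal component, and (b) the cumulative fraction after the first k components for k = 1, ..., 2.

Step 1 — total variance = trace(Sigma) = Σ λ_i = 53 + 14 = 67.

Step 2 — fraction explained by component i = λ_i / Σ λ:
  PC1: 53/67 = 0.791
  PC2: 14/67 = 0.209

Step 3 — cumulative fraction after k components = (λ_1 + ... + λ_k) / Σ λ:
  k = 1: 53/67 = 0.791
  k = 2: (53 + 14)/67 = 67/67 = 1

Summary (fraction, with percent):

explained: PC1 0.791 (79.1%), PC2 0.209 (20.9%);  cumulative: 0.791, 1


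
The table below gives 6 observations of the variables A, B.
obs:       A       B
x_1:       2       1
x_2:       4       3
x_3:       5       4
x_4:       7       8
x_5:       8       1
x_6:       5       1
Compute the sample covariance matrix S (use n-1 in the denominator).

Step 1 — column means:
  mean(A) = (2 + 4 + 5 + 7 + 8 + 5) / 6 = 31/6 = 5.1667
  mean(B) = (1 + 3 + 4 + 8 + 1 + 1) / 6 = 18/6 = 3

Step 2 — sample covariance S[i,j] = (1/(n-1)) · Σ_k (x_{k,i} - mean_i) · (x_{k,j} - mean_j), with n-1 = 5.
  S[A,A] = ((-3.1667)·(-3.1667) + (-1.1667)·(-1.1667) + (-0.1667)·(-0.1667) + (1.8333)·(1.8333) + (2.8333)·(2.8333) + (-0.1667)·(-0.1667)) / 5 = 22.8333/5 = 4.5667
  S[A,B] = ((-3.1667)·(-2) + (-1.1667)·(0) + (-0.1667)·(1) + (1.8333)·(5) + (2.8333)·(-2) + (-0.1667)·(-2)) / 5 = 10/5 = 2
  S[B,B] = ((-2)·(-2) + (0)·(0) + (1)·(1) + (5)·(5) + (-2)·(-2) + (-2)·(-2)) / 5 = 38/5 = 7.6

S is symmetric (S[j,i] = S[i,j]). Assembling:

S = [[4.5667, 2],
 [2, 7.6]]


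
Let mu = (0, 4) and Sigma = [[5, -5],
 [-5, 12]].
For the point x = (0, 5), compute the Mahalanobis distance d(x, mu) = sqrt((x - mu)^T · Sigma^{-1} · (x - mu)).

Step 1 — centre the observation: (x - mu) = (0, 1).

Step 2 — invert Sigma. det(Sigma) = 5·12 - (-5)² = 35.
  Sigma^{-1} = (1/det) · [[d, -b], [-b, a]] = [[0.3429, 0.1429],
 [0.1429, 0.1429]].

Step 3 — form the quadratic (x - mu)^T · Sigma^{-1} · (x - mu):
  Sigma^{-1} · (x - mu) = (0.1429, 0.1429).
  (x - mu)^T · [Sigma^{-1} · (x - mu)] = (0)·(0.1429) + (1)·(0.1429) = 0.1429.

Step 4 — take square root: d = √(0.1429) ≈ 0.378.

d(x, mu) = √(0.1429) ≈ 0.378


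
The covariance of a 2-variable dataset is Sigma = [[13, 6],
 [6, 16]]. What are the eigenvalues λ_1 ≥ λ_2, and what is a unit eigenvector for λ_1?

Step 1 — characteristic polynomial of 2×2 Sigma:
  det(Sigma - λI) = λ² - trace · λ + det = 0.
  trace = 13 + 16 = 29, det = 13·16 - (6)² = 172.
Step 2 — discriminant:
  Δ = trace² - 4·det = 841 - 688 = 153.
Step 3 — eigenvalues:
  λ = (trace ± √Δ)/2 = (29 ± 12.3693)/2,
  λ_1 = 20.6847,  λ_2 = 8.3153.

Step 4 — unit eigenvector for λ_1: solve (Sigma - λ_1 I)v = 0. First row:
  (13 - 20.6847)·v_x + (6)·v_y = 0, i.e. (-7.6847)·v_x + (6)·v_y = 0,
  so v ∝ (b, λ_1 - a) = (6, 7.6847) = u.
  ||u|| = √((6)² + (7.6847)²) = √(95.054) ≈ 9.7496,
  v_1 = u/||u|| ≈ (0.6154, 0.7882) (||v_1|| = 1).

λ_1 = 20.6847,  λ_2 = 8.3153;  v_1 ≈ (0.6154, 0.7882)


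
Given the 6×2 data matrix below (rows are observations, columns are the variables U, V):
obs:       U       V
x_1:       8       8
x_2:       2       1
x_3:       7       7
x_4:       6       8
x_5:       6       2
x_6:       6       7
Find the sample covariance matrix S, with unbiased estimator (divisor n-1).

Step 1 — column means:
  mean(U) = (8 + 2 + 7 + 6 + 6 + 6) / 6 = 35/6 = 5.8333
  mean(V) = (8 + 1 + 7 + 8 + 2 + 7) / 6 = 33/6 = 5.5

Step 2 — sample covariance S[i,j] = (1/(n-1)) · Σ_k (x_{k,i} - mean_i) · (x_{k,j} - mean_j), with n-1 = 5.
  S[U,U] = ((2.1667)·(2.1667) + (-3.8333)·(-3.8333) + (1.1667)·(1.1667) + (0.1667)·(0.1667) + (0.1667)·(0.1667) + (0.1667)·(0.1667)) / 5 = 20.8333/5 = 4.1667
  S[U,V] = ((2.1667)·(2.5) + (-3.8333)·(-4.5) + (1.1667)·(1.5) + (0.1667)·(2.5) + (0.1667)·(-3.5) + (0.1667)·(1.5)) / 5 = 24.5/5 = 4.9
  S[V,V] = ((2.5)·(2.5) + (-4.5)·(-4.5) + (1.5)·(1.5) + (2.5)·(2.5) + (-3.5)·(-3.5) + (1.5)·(1.5)) / 5 = 49.5/5 = 9.9

S is symmetric (S[j,i] = S[i,j]). Assembling:

S = [[4.1667, 4.9],
 [4.9, 9.9]]


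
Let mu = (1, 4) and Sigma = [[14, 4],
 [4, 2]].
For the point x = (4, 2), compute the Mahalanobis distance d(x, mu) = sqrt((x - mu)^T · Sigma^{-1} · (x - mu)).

Step 1 — centre the observation: (x - mu) = (3, -2).

Step 2 — invert Sigma. det(Sigma) = 14·2 - (4)² = 12.
  Sigma^{-1} = (1/det) · [[d, -b], [-b, a]] = [[0.1667, -0.3333],
 [-0.3333, 1.1667]].

Step 3 — form the quadratic (x - mu)^T · Sigma^{-1} · (x - mu):
  Sigma^{-1} · (x - mu) = (1.1667, -3.3333).
  (x - mu)^T · [Sigma^{-1} · (x - mu)] = (3)·(1.1667) + (-2)·(-3.3333) = 10.1667.

Step 4 — take square root: d = √(10.1667) ≈ 3.1885.

d(x, mu) = √(10.1667) ≈ 3.1885


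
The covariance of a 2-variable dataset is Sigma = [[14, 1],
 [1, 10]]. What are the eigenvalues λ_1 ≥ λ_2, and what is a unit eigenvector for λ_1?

Step 1 — characteristic polynomial of 2×2 Sigma:
  det(Sigma - λI) = λ² - trace · λ + det = 0.
  trace = 14 + 10 = 24, det = 14·10 - (1)² = 139.
Step 2 — discriminant:
  Δ = trace² - 4·det = 576 - 556 = 20.
Step 3 — eigenvalues:
  λ = (trace ± √Δ)/2 = (24 ± 4.4721)/2,
  λ_1 = 14.2361,  λ_2 = 9.7639.

Step 4 — unit eigenvector for λ_1: solve (Sigma - λ_1 I)v = 0. First row:
  (14 - 14.2361)·v_x + (1)·v_y = 0, i.e. (-0.2361)·v_x + (1)·v_y = 0,
  so v ∝ (b, λ_1 - a) = (1, 0.2361) = u.
  ||u|| = √((1)² + (0.2361)²) = √(1.0557) ≈ 1.0275,
  v_1 = u/||u|| ≈ (0.9732, 0.2298) (||v_1|| = 1).

λ_1 = 14.2361,  λ_2 = 9.7639;  v_1 ≈ (0.9732, 0.2298)


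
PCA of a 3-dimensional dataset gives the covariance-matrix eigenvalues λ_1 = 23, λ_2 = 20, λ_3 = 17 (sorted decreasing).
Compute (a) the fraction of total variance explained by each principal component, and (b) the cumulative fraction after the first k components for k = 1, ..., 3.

Step 1 — total variance = trace(Sigma) = Σ λ_i = 23 + 20 + 17 = 60.

Step 2 — fraction explained by component i = λ_i / Σ λ:
  PC1: 23/60 = 0.3833
  PC2: 20/60 = 0.3333
  PC3: 17/60 = 0.2833

Step 3 — cumulative fraction after k components = (λ_1 + ... + λ_k) / Σ λ:
  k = 1: 23/60 = 0.3833
  k = 2: (23 + 20)/60 = 43/60 = 0.7167
  k = 3: (23 + 20 + 17)/60 = 60/60 = 1

Summary (fraction, with percent):

explained: PC1 0.3833 (38.33%), PC2 0.3333 (33.33%), PC3 0.2833 (28.33%);  cumulative: 0.3833, 0.7167, 1


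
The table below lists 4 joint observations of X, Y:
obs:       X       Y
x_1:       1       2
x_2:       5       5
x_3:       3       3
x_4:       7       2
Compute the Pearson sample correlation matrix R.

Step 1 — column means:
  mean(X) = (1 + 5 + 3 + 7) / 4 = 16/4 = 4
  mean(Y) = (2 + 5 + 3 + 2) / 4 = 12/4 = 3

Step 2 — sample variances and covariances s[i,j] = (1/(n-1)) · Σ_k (x_{k,i} - mean_i) · (x_{k,j} - mean_j), with n-1 = 3:
  s[X,X] = ((-3)·(-3) + (1)·(1) + (-1)·(-1) + (3)·(3)) / 3 = 20/3 = 6.6667
  s[X,Y] = ((-3)·(-1) + (1)·(2) + (-1)·(0) + (3)·(-1)) / 3 = 2/3 = 0.6667
  s[Y,Y] = ((-1)·(-1) + (2)·(2) + (0)·(0) + (-1)·(-1)) / 3 = 6/3 = 2
  Sample standard deviations s_i = √(s[i,i]):
  s(X) = √(6.6667) = 2.582
  s(Y) = √(2) = 1.4142

Step 3 — r_{ij} = s_{ij} / (s_i · s_j):
  r[X,X] = 1 (diagonal).
  r[X,Y] = 0.6667 / (2.582 · 1.4142) = 0.6667 / 3.6515 = 0.1826
  r[Y,Y] = 1 (diagonal).

R is symmetric with unit diagonal. Assembling:

R = [[1, 0.1826],
 [0.1826, 1]]


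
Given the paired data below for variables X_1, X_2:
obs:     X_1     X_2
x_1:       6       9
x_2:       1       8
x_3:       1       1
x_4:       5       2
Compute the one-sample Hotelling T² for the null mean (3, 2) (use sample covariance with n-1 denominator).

Step 1 — sample mean vector:
  mean(X_1) = (6 + 1 + 1 + 5) / 4 = 13/4 = 3.25
  mean(X_2) = (9 + 8 + 1 + 2) / 4 = 20/4 = 5
  x̄ = (3.25, 5),  deviation x̄ - mu_0 = (3.25, 5) - (3, 2) = (0.25, 3).

Step 2 — sample covariance matrix, S[i,j] = (1/(n-1)) · Σ_k (x_{k,i} - mean_i) · (x_{k,j} - mean_j), divisor n-1 = 3:
  S[X_1,X_1] = ((2.75)·(2.75) + (-2.25)·(-2.25) + (-2.25)·(-2.25) + (1.75)·(1.75)) / 3 = 20.75/3 = 6.9167
  S[X_1,X_2] = ((2.75)·(4) + (-2.25)·(3) + (-2.25)·(-4) + (1.75)·(-3)) / 3 = 8/3 = 2.6667
  S[X_2,X_2] = ((4)·(4) + (3)·(3) + (-4)·(-4) + (-3)·(-3)) / 3 = 50/3 = 16.6667
  S = [[6.9167, 2.6667],
 [2.6667, 16.6667]].

Step 3 — invert S. det(S) = 6.9167·16.6667 - (2.6667)² = 108.1667.
  S^{-1} = (1/det) · [[d, -b], [-b, a]] = [[0.1541, -0.0247],
 [-0.0247, 0.0639]].

Step 4 — quadratic form (x̄ - mu_0)^T · S^{-1} · (x̄ - mu_0):
  S^{-1} · (x̄ - mu_0) = (-0.0354, 0.1857),
  (x̄ - mu_0)^T · [...] = (0.25)·(-0.0354) + (3)·(0.1857) = 0.5482.

Step 5 — scale by n: T² = 4 · 0.5482 = 2.1926.

T² ≈ 2.1926


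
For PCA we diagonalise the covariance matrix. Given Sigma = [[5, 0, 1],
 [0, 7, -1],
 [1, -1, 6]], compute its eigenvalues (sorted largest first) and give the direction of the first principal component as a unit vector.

Step 1 — characteristic polynomial p(λ) = det(λI - Sigma) = λ³ - tr·λ² + c_1·λ - det, where tr = trace, c_1 = sum of the principal 2×2 minors, det = det(Sigma):
  tr = 5 + 7 + 6 = 18,
  c_1 = (5·7 - (0)²) + (5·6 - (1)²) + (7·6 - (-1)²) = 35 + 29 + 41 = 105,
  det = 5·(7·6 - (-1)²) - (0)·((0)·6 - (-1)·(1)) + (1)·((0)·(-1) - 7·(1)) = 5·(41) - (0)·(1) + (1)·(-7) = 198.
  So p(λ) = λ³ - 18λ² + 105λ - 198.
Step 2 — look for an integer root (rational root theorem: any rational root is an integer divisor of 198). Testing λ = 6:
  p(6) = 216 - 648 + 630 - 198 = 0  ✓
  Dividing out (λ - 6): p(λ) = (λ - 6)(λ² - 12λ + 33).
Step 3 — remaining eigenvalues from the quadratic λ² - 12λ + 33 = 0:
  Δ = 12² - 4·33 = 144 - 132 = 12,  λ = (12 ± √12)/2 = (12 ± 3.4641)/2 ≈ 7.7321 or 4.2679.
  Sorted: λ_1 = 7.7321,  λ_2 = 6,  λ_3 = 4.2679  (check: sum = 18 = tr ✓).

Step 4 — unit eigenvector for λ_1 ≈ 7.7321: v spans the null space of (Sigma - λ_1 I), whose rows are
  r_1 = (-2.7321, 0, 1),  r_2 = (0, -0.7321, -1),  r_3 = (1, -1, -1.7321).
  v is orthogonal to every row, so take v ∝ r_1 × r_2 = ((0)·(-1) - (1)·(-0.7321), (1)·(0) - (-2.7321)·(-1), (-2.7321)·(-0.7321) - (0)·(0)) ≈ (0.7321, -2.7321, 2).
  Let u = (0.7321, -2.7321, 2).
  ||u|| = √((0.7321)² + (-2.7321)² + (2)²) = √(12) ≈ 3.4641,  v_1 = u/||u|| ≈ (0.2113, -0.7887, 0.5774) (||v_1|| = 1).

λ_1 = 7.7321,  λ_2 = 6,  λ_3 = 4.2679;  v_1 ≈ (0.2113, -0.7887, 0.5774)


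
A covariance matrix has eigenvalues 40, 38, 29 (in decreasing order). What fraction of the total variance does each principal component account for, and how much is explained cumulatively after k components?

Step 1 — total variance = trace(Sigma) = Σ λ_i = 40 + 38 + 29 = 107.

Step 2 — fraction explained by component i = λ_i / Σ λ:
  PC1: 40/107 = 0.3738
  PC2: 38/107 = 0.3551
  PC3: 29/107 = 0.271

Step 3 — cumulative fraction after k components = (λ_1 + ... + λ_k) / Σ λ:
  k = 1: 40/107 = 0.3738
  k = 2: (40 + 38)/107 = 78/107 = 0.729
  k = 3: (40 + 38 + 29)/107 = 107/107 = 1

Summary (fraction, with percent):

explained: PC1 0.3738 (37.38%), PC2 0.3551 (35.51%), PC3 0.271 (27.1%);  cumulative: 0.3738, 0.729, 1


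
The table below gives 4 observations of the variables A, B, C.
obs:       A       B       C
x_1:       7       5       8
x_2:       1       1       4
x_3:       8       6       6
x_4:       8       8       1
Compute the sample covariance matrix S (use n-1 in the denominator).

Step 1 — column means:
  mean(A) = (7 + 1 + 8 + 8) / 4 = 24/4 = 6
  mean(B) = (5 + 1 + 6 + 8) / 4 = 20/4 = 5
  mean(C) = (8 + 4 + 6 + 1) / 4 = 19/4 = 4.75

Step 2 — sample covariance S[i,j] = (1/(n-1)) · Σ_k (x_{k,i} - mean_i) · (x_{k,j} - mean_j), with n-1 = 3.
  S[A,A] = ((1)·(1) + (-5)·(-5) + (2)·(2) + (2)·(2)) / 3 = 34/3 = 11.3333
  S[A,B] = ((1)·(0) + (-5)·(-4) + (2)·(1) + (2)·(3)) / 3 = 28/3 = 9.3333
  S[A,C] = ((1)·(3.25) + (-5)·(-0.75) + (2)·(1.25) + (2)·(-3.75)) / 3 = 2/3 = 0.6667
  S[B,B] = ((0)·(0) + (-4)·(-4) + (1)·(1) + (3)·(3)) / 3 = 26/3 = 8.6667
  S[B,C] = ((0)·(3.25) + (-4)·(-0.75) + (1)·(1.25) + (3)·(-3.75)) / 3 = -7/3 = -2.3333
  S[C,C] = ((3.25)·(3.25) + (-0.75)·(-0.75) + (1.25)·(1.25) + (-3.75)·(-3.75)) / 3 = 26.75/3 = 8.9167

S is symmetric (S[j,i] = S[i,j]). Assembling:

S = [[11.3333, 9.3333, 0.6667],
 [9.3333, 8.6667, -2.3333],
 [0.6667, -2.3333, 8.9167]]


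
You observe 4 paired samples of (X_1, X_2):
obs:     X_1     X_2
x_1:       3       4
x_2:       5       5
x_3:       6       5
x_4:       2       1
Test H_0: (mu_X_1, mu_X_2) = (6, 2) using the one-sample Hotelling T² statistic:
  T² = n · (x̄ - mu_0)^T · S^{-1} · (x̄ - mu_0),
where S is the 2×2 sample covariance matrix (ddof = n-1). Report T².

Step 1 — sample mean vector:
  mean(X_1) = (3 + 5 + 6 + 2) / 4 = 16/4 = 4
  mean(X_2) = (4 + 5 + 5 + 1) / 4 = 15/4 = 3.75
  x̄ = (4, 3.75),  deviation x̄ - mu_0 = (4, 3.75) - (6, 2) = (-2, 1.75).

Step 2 — sample covariance matrix, S[i,j] = (1/(n-1)) · Σ_k (x_{k,i} - mean_i) · (x_{k,j} - mean_j), divisor n-1 = 3:
  S[X_1,X_1] = ((-1)·(-1) + (1)·(1) + (2)·(2) + (-2)·(-2)) / 3 = 10/3 = 3.3333
  S[X_1,X_2] = ((-1)·(0.25) + (1)·(1.25) + (2)·(1.25) + (-2)·(-2.75)) / 3 = 9/3 = 3
  S[X_2,X_2] = ((0.25)·(0.25) + (1.25)·(1.25) + (1.25)·(1.25) + (-2.75)·(-2.75)) / 3 = 10.75/3 = 3.5833
  S = [[3.3333, 3],
 [3, 3.5833]].

Step 3 — invert S. det(S) = 3.3333·3.5833 - (3)² = 2.9444.
  S^{-1} = (1/det) · [[d, -b], [-b, a]] = [[1.217, -1.0189],
 [-1.0189, 1.1321]].

Step 4 — quadratic form (x̄ - mu_0)^T · S^{-1} · (x̄ - mu_0):
  S^{-1} · (x̄ - mu_0) = (-4.217, 4.0189),
  (x̄ - mu_0)^T · [...] = (-2)·(-4.217) + (1.75)·(4.0189) = 15.467.

Step 5 — scale by n: T² = 4 · 15.467 = 61.8679.

T² ≈ 61.8679


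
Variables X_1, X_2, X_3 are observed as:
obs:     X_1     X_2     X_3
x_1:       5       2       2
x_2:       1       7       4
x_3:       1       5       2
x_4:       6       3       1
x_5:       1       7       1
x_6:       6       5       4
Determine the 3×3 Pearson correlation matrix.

Step 1 — column means:
  mean(X_1) = (5 + 1 + 1 + 6 + 1 + 6) / 6 = 20/6 = 3.3333
  mean(X_2) = (2 + 7 + 5 + 3 + 7 + 5) / 6 = 29/6 = 4.8333
  mean(X_3) = (2 + 4 + 2 + 1 + 1 + 4) / 6 = 14/6 = 2.3333

Step 2 — sample variances and covariances s[i,j] = (1/(n-1)) · Σ_k (x_{k,i} - mean_i) · (x_{k,j} - mean_j), with n-1 = 5:
  s[X_1,X_1] = ((1.6667)·(1.6667) + (-2.3333)·(-2.3333) + (-2.3333)·(-2.3333) + (2.6667)·(2.6667) + (-2.3333)·(-2.3333) + (2.6667)·(2.6667)) / 5 = 33.3333/5 = 6.6667
  s[X_1,X_2] = ((1.6667)·(-2.8333) + (-2.3333)·(2.1667) + (-2.3333)·(0.1667) + (2.6667)·(-1.8333) + (-2.3333)·(2.1667) + (2.6667)·(0.1667)) / 5 = -19.6667/5 = -3.9333
  s[X_1,X_3] = ((1.6667)·(-0.3333) + (-2.3333)·(1.6667) + (-2.3333)·(-0.3333) + (2.6667)·(-1.3333) + (-2.3333)·(-1.3333) + (2.6667)·(1.6667)) / 5 = 0.3333/5 = 0.0667
  s[X_2,X_2] = ((-2.8333)·(-2.8333) + (2.1667)·(2.1667) + (0.1667)·(0.1667) + (-1.8333)·(-1.8333) + (2.1667)·(2.1667) + (0.1667)·(0.1667)) / 5 = 20.8333/5 = 4.1667
  s[X_2,X_3] = ((-2.8333)·(-0.3333) + (2.1667)·(1.6667) + (0.1667)·(-0.3333) + (-1.8333)·(-1.3333) + (2.1667)·(-1.3333) + (0.1667)·(1.6667)) / 5 = 4.3333/5 = 0.8667
  s[X_3,X_3] = ((-0.3333)·(-0.3333) + (1.6667)·(1.6667) + (-0.3333)·(-0.3333) + (-1.3333)·(-1.3333) + (-1.3333)·(-1.3333) + (1.6667)·(1.6667)) / 5 = 9.3333/5 = 1.8667
  Sample standard deviations s_i = √(s[i,i]):
  s(X_1) = √(6.6667) = 2.582
  s(X_2) = √(4.1667) = 2.0412
  s(X_3) = √(1.8667) = 1.3663

Step 3 — r_{ij} = s_{ij} / (s_i · s_j):
  r[X_1,X_1] = 1 (diagonal).
  r[X_1,X_2] = -3.9333 / (2.582 · 2.0412) = -3.9333 / 5.2705 = -0.7463
  r[X_1,X_3] = 0.0667 / (2.582 · 1.3663) = 0.0667 / 3.5277 = 0.0189
  r[X_2,X_2] = 1 (diagonal).
  r[X_2,X_3] = 0.8667 / (2.0412 · 1.3663) = 0.8667 / 2.7889 = 0.3108
  r[X_3,X_3] = 1 (diagonal).

R is symmetric with unit diagonal. Assembling:

R = [[1, -0.7463, 0.0189],
 [-0.7463, 1, 0.3108],
 [0.0189, 0.3108, 1]]


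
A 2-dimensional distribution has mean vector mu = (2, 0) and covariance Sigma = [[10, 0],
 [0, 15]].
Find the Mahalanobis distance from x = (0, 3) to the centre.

Step 1 — centre the observation: (x - mu) = (-2, 3).

Step 2 — invert Sigma. det(Sigma) = 10·15 - (0)² = 150.
  Sigma^{-1} = (1/det) · [[d, -b], [-b, a]] = [[0.1, 0],
 [0, 0.0667]].

Step 3 — form the quadratic (x - mu)^T · Sigma^{-1} · (x - mu):
  Sigma^{-1} · (x - mu) = (-0.2, 0.2).
  (x - mu)^T · [Sigma^{-1} · (x - mu)] = (-2)·(-0.2) + (3)·(0.2) = 1.

Step 4 — take square root: d = √(1) ≈ 1.

d(x, mu) = √(1) ≈ 1


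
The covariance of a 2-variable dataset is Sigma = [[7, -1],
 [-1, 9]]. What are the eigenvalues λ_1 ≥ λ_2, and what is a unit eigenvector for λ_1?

Step 1 — characteristic polynomial of 2×2 Sigma:
  det(Sigma - λI) = λ² - trace · λ + det = 0.
  trace = 7 + 9 = 16, det = 7·9 - (-1)² = 62.
Step 2 — discriminant:
  Δ = trace² - 4·det = 256 - 248 = 8.
Step 3 — eigenvalues:
  λ = (trace ± √Δ)/2 = (16 ± 2.8284)/2,
  λ_1 = 9.4142,  λ_2 = 6.5858.

Step 4 — unit eigenvector for λ_1: solve (Sigma - λ_1 I)v = 0. First row:
  (7 - 9.4142)·v_x + (-1)·v_y = 0, i.e. (-2.4142)·v_x + (-1)·v_y = 0,
  so v ∝ (b, λ_1 - a) = (-1, 2.4142); multiply by -1 so the first entry is positive: u = (1, -2.4142).
  ||u|| = √((1)² + (-2.4142)²) = √(6.8284) ≈ 2.6131,
  v_1 = u/||u|| ≈ (0.3827, -0.9239) (||v_1|| = 1).

λ_1 = 9.4142,  λ_2 = 6.5858;  v_1 ≈ (0.3827, -0.9239)


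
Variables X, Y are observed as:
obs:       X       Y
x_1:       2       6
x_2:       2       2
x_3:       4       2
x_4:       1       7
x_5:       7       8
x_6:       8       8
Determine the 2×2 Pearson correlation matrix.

Step 1 — column means:
  mean(X) = (2 + 2 + 4 + 1 + 7 + 8) / 6 = 24/6 = 4
  mean(Y) = (6 + 2 + 2 + 7 + 8 + 8) / 6 = 33/6 = 5.5

Step 2 — sample variances and covariances s[i,j] = (1/(n-1)) · Σ_k (x_{k,i} - mean_i) · (x_{k,j} - mean_j), with n-1 = 5:
  s[X,X] = ((-2)·(-2) + (-2)·(-2) + (0)·(0) + (-3)·(-3) + (3)·(3) + (4)·(4)) / 5 = 42/5 = 8.4
  s[X,Y] = ((-2)·(0.5) + (-2)·(-3.5) + (0)·(-3.5) + (-3)·(1.5) + (3)·(2.5) + (4)·(2.5)) / 5 = 19/5 = 3.8
  s[Y,Y] = ((0.5)·(0.5) + (-3.5)·(-3.5) + (-3.5)·(-3.5) + (1.5)·(1.5) + (2.5)·(2.5) + (2.5)·(2.5)) / 5 = 39.5/5 = 7.9
  Sample standard deviations s_i = √(s[i,i]):
  s(X) = √(8.4) = 2.8983
  s(Y) = √(7.9) = 2.8107

Step 3 — r_{ij} = s_{ij} / (s_i · s_j):
  r[X,X] = 1 (diagonal).
  r[X,Y] = 3.8 / (2.8983 · 2.8107) = 3.8 / 8.1462 = 0.4665
  r[Y,Y] = 1 (diagonal).

R is symmetric with unit diagonal. Assembling:

R = [[1, 0.4665],
 [0.4665, 1]]


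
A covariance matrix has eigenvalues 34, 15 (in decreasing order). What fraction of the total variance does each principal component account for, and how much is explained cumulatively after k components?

Step 1 — total variance = trace(Sigma) = Σ λ_i = 34 + 15 = 49.

Step 2 — fraction explained by component i = λ_i / Σ λ:
  PC1: 34/49 = 0.6939
  PC2: 15/49 = 0.3061

Step 3 — cumulative fraction after k components = (λ_1 + ... + λ_k) / Σ λ:
  k = 1: 34/49 = 0.6939
  k = 2: (34 + 15)/49 = 49/49 = 1

Summary (fraction, with percent):

explained: PC1 0.6939 (69.39%), PC2 0.3061 (30.61%);  cumulative: 0.6939, 1


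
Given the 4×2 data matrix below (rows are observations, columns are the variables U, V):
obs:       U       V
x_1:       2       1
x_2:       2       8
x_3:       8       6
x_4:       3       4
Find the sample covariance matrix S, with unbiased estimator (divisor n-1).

Step 1 — column means:
  mean(U) = (2 + 2 + 8 + 3) / 4 = 15/4 = 3.75
  mean(V) = (1 + 8 + 6 + 4) / 4 = 19/4 = 4.75

Step 2 — sample covariance S[i,j] = (1/(n-1)) · Σ_k (x_{k,i} - mean_i) · (x_{k,j} - mean_j), with n-1 = 3.
  S[U,U] = ((-1.75)·(-1.75) + (-1.75)·(-1.75) + (4.25)·(4.25) + (-0.75)·(-0.75)) / 3 = 24.75/3 = 8.25
  S[U,V] = ((-1.75)·(-3.75) + (-1.75)·(3.25) + (4.25)·(1.25) + (-0.75)·(-0.75)) / 3 = 6.75/3 = 2.25
  S[V,V] = ((-3.75)·(-3.75) + (3.25)·(3.25) + (1.25)·(1.25) + (-0.75)·(-0.75)) / 3 = 26.75/3 = 8.9167

S is symmetric (S[j,i] = S[i,j]). Assembling:

S = [[8.25, 2.25],
 [2.25, 8.9167]]


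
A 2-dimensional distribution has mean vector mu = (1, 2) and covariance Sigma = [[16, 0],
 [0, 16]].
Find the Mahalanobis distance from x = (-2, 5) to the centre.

Step 1 — centre the observation: (x - mu) = (-3, 3).

Step 2 — invert Sigma. det(Sigma) = 16·16 - (0)² = 256.
  Sigma^{-1} = (1/det) · [[d, -b], [-b, a]] = [[0.0625, 0],
 [0, 0.0625]].

Step 3 — form the quadratic (x - mu)^T · Sigma^{-1} · (x - mu):
  Sigma^{-1} · (x - mu) = (-0.1875, 0.1875).
  (x - mu)^T · [Sigma^{-1} · (x - mu)] = (-3)·(-0.1875) + (3)·(0.1875) = 1.125.

Step 4 — take square root: d = √(1.125) ≈ 1.0607.

d(x, mu) = √(1.125) ≈ 1.0607


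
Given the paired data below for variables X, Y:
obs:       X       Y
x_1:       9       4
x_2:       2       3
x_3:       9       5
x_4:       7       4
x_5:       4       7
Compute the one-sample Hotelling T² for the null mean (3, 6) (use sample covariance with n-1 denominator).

Step 1 — sample mean vector:
  mean(X) = (9 + 2 + 9 + 7 + 4) / 5 = 31/5 = 6.2
  mean(Y) = (4 + 3 + 5 + 4 + 7) / 5 = 23/5 = 4.6
  x̄ = (6.2, 4.6),  deviation x̄ - mu_0 = (6.2, 4.6) - (3, 6) = (3.2, -1.4).

Step 2 — sample covariance matrix, S[i,j] = (1/(n-1)) · Σ_k (x_{k,i} - mean_i) · (x_{k,j} - mean_j), divisor n-1 = 4:
  S[X,X] = ((2.8)·(2.8) + (-4.2)·(-4.2) + (2.8)·(2.8) + (0.8)·(0.8) + (-2.2)·(-2.2)) / 4 = 38.8/4 = 9.7
  S[X,Y] = ((2.8)·(-0.6) + (-4.2)·(-1.6) + (2.8)·(0.4) + (0.8)·(-0.6) + (-2.2)·(2.4)) / 4 = 0.4/4 = 0.1
  S[Y,Y] = ((-0.6)·(-0.6) + (-1.6)·(-1.6) + (0.4)·(0.4) + (-0.6)·(-0.6) + (2.4)·(2.4)) / 4 = 9.2/4 = 2.3
  S = [[9.7, 0.1],
 [0.1, 2.3]].

Step 3 — invert S. det(S) = 9.7·2.3 - (0.1)² = 22.3.
  S^{-1} = (1/det) · [[d, -b], [-b, a]] = [[0.1031, -0.0045],
 [-0.0045, 0.435]].

Step 4 — quadratic form (x̄ - mu_0)^T · S^{-1} · (x̄ - mu_0):
  S^{-1} · (x̄ - mu_0) = (0.3363, -0.6233),
  (x̄ - mu_0)^T · [...] = (3.2)·(0.3363) + (-1.4)·(-0.6233) = 1.9489.

Step 5 — scale by n: T² = 5 · 1.9489 = 9.7444.

T² ≈ 9.7444


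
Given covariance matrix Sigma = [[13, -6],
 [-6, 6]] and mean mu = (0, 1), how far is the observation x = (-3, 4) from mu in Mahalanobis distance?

Step 1 — centre the observation: (x - mu) = (-3, 3).

Step 2 — invert Sigma. det(Sigma) = 13·6 - (-6)² = 42.
  Sigma^{-1} = (1/det) · [[d, -b], [-b, a]] = [[0.1429, 0.1429],
 [0.1429, 0.3095]].

Step 3 — form the quadratic (x - mu)^T · Sigma^{-1} · (x - mu):
  Sigma^{-1} · (x - mu) = (0, 0.5).
  (x - mu)^T · [Sigma^{-1} · (x - mu)] = (-3)·(0) + (3)·(0.5) = 1.5.

Step 4 — take square root: d = √(1.5) ≈ 1.2247.

d(x, mu) = √(1.5) ≈ 1.2247


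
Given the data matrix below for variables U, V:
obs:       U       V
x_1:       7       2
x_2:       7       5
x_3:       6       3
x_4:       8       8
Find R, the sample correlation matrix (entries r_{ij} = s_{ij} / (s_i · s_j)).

Step 1 — column means:
  mean(U) = (7 + 7 + 6 + 8) / 4 = 28/4 = 7
  mean(V) = (2 + 5 + 3 + 8) / 4 = 18/4 = 4.5

Step 2 — sample variances and covariances s[i,j] = (1/(n-1)) · Σ_k (x_{k,i} - mean_i) · (x_{k,j} - mean_j), with n-1 = 3:
  s[U,U] = ((0)·(0) + (0)·(0) + (-1)·(-1) + (1)·(1)) / 3 = 2/3 = 0.6667
  s[U,V] = ((0)·(-2.5) + (0)·(0.5) + (-1)·(-1.5) + (1)·(3.5)) / 3 = 5/3 = 1.6667
  s[V,V] = ((-2.5)·(-2.5) + (0.5)·(0.5) + (-1.5)·(-1.5) + (3.5)·(3.5)) / 3 = 21/3 = 7
  Sample standard deviations s_i = √(s[i,i]):
  s(U) = √(0.6667) = 0.8165
  s(V) = √(7) = 2.6458

Step 3 — r_{ij} = s_{ij} / (s_i · s_j):
  r[U,U] = 1 (diagonal).
  r[U,V] = 1.6667 / (0.8165 · 2.6458) = 1.6667 / 2.1602 = 0.7715
  r[V,V] = 1 (diagonal).

R is symmetric with unit diagonal. Assembling:

R = [[1, 0.7715],
 [0.7715, 1]]


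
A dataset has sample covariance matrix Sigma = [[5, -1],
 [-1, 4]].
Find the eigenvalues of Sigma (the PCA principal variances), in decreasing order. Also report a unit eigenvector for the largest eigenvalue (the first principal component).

Step 1 — characteristic polynomial of 2×2 Sigma:
  det(Sigma - λI) = λ² - trace · λ + det = 0.
  trace = 5 + 4 = 9, det = 5·4 - (-1)² = 19.
Step 2 — discriminant:
  Δ = trace² - 4·det = 81 - 76 = 5.
Step 3 — eigenvalues:
  λ = (trace ± √Δ)/2 = (9 ± 2.2361)/2,
  λ_1 = 5.618,  λ_2 = 3.382.

Step 4 — unit eigenvector for λ_1: solve (Sigma - λ_1 I)v = 0. First row:
  (5 - 5.618)·v_x + (-1)·v_y = 0, i.e. (-0.618)·v_x + (-1)·v_y = 0,
  so v ∝ (b, λ_1 - a) = (-1, 0.618); multiply by -1 so the first entry is positive: u = (1, -0.618).
  ||u|| = √((1)² + (-0.618)²) = √(1.382) ≈ 1.1756,
  v_1 = u/||u|| ≈ (0.8507, -0.5257) (||v_1|| = 1).

λ_1 = 5.618,  λ_2 = 3.382;  v_1 ≈ (0.8507, -0.5257)


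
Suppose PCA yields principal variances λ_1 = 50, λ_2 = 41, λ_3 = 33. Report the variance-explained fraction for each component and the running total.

Step 1 — total variance = trace(Sigma) = Σ λ_i = 50 + 41 + 33 = 124.

Step 2 — fraction explained by component i = λ_i / Σ λ:
  PC1: 50/124 = 0.4032
  PC2: 41/124 = 0.3306
  PC3: 33/124 = 0.2661

Step 3 — cumulative fraction after k components = (λ_1 + ... + λ_k) / Σ λ:
  k = 1: 50/124 = 0.4032
  k = 2: (50 + 41)/124 = 91/124 = 0.7339
  k = 3: (50 + 41 + 33)/124 = 124/124 = 1

Summary (fraction, with percent):

explained: PC1 0.4032 (40.32%), PC2 0.3306 (33.06%), PC3 0.2661 (26.61%);  cumulative: 0.4032, 0.7339, 1


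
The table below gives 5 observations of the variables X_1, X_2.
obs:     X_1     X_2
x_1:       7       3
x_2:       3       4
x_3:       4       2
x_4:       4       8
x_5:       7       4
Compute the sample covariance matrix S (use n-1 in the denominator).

Step 1 — column means:
  mean(X_1) = (7 + 3 + 4 + 4 + 7) / 5 = 25/5 = 5
  mean(X_2) = (3 + 4 + 2 + 8 + 4) / 5 = 21/5 = 4.2

Step 2 — sample covariance S[i,j] = (1/(n-1)) · Σ_k (x_{k,i} - mean_i) · (x_{k,j} - mean_j), with n-1 = 4.
  S[X_1,X_1] = ((2)·(2) + (-2)·(-2) + (-1)·(-1) + (-1)·(-1) + (2)·(2)) / 4 = 14/4 = 3.5
  S[X_1,X_2] = ((2)·(-1.2) + (-2)·(-0.2) + (-1)·(-2.2) + (-1)·(3.8) + (2)·(-0.2)) / 4 = -4/4 = -1
  S[X_2,X_2] = ((-1.2)·(-1.2) + (-0.2)·(-0.2) + (-2.2)·(-2.2) + (3.8)·(3.8) + (-0.2)·(-0.2)) / 4 = 20.8/4 = 5.2

S is symmetric (S[j,i] = S[i,j]). Assembling:

S = [[3.5, -1],
 [-1, 5.2]]


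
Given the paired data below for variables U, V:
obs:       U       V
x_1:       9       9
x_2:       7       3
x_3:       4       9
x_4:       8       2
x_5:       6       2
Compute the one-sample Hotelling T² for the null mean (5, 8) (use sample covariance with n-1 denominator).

Step 1 — sample mean vector:
  mean(U) = (9 + 7 + 4 + 8 + 6) / 5 = 34/5 = 6.8
  mean(V) = (9 + 3 + 9 + 2 + 2) / 5 = 25/5 = 5
  x̄ = (6.8, 5),  deviation x̄ - mu_0 = (6.8, 5) - (5, 8) = (1.8, -3).

Step 2 — sample covariance matrix, S[i,j] = (1/(n-1)) · Σ_k (x_{k,i} - mean_i) · (x_{k,j} - mean_j), divisor n-1 = 4:
  S[U,U] = ((2.2)·(2.2) + (0.2)·(0.2) + (-2.8)·(-2.8) + (1.2)·(1.2) + (-0.8)·(-0.8)) / 4 = 14.8/4 = 3.7
  S[U,V] = ((2.2)·(4) + (0.2)·(-2) + (-2.8)·(4) + (1.2)·(-3) + (-0.8)·(-3)) / 4 = -4/4 = -1
  S[V,V] = ((4)·(4) + (-2)·(-2) + (4)·(4) + (-3)·(-3) + (-3)·(-3)) / 4 = 54/4 = 13.5
  S = [[3.7, -1],
 [-1, 13.5]].

Step 3 — invert S. det(S) = 3.7·13.5 - (-1)² = 48.95.
  S^{-1} = (1/det) · [[d, -b], [-b, a]] = [[0.2758, 0.0204],
 [0.0204, 0.0756]].

Step 4 — quadratic form (x̄ - mu_0)^T · S^{-1} · (x̄ - mu_0):
  S^{-1} · (x̄ - mu_0) = (0.4351, -0.19),
  (x̄ - mu_0)^T · [...] = (1.8)·(0.4351) + (-3)·(-0.19) = 1.3532.

Step 5 — scale by n: T² = 5 · 1.3532 = 6.7661.

T² ≈ 6.7661


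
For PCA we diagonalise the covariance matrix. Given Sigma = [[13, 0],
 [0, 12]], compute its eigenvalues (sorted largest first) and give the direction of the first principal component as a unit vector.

Step 1 — characteristic polynomial of 2×2 Sigma:
  det(Sigma - λI) = λ² - trace · λ + det = 0.
  trace = 13 + 12 = 25, det = 13·12 - (0)² = 156.
Step 2 — discriminant:
  Δ = trace² - 4·det = 625 - 624 = 1.
Step 3 — eigenvalues:
  λ = (trace ± √Δ)/2 = (25 ± 1)/2,
  λ_1 = 13,  λ_2 = 12.

Step 4 — unit eigenvector for λ_1: Sigma is diagonal, so its eigenvectors are the coordinate axes. λ_1 = 13 is the diagonal entry on the first coordinate axis, hence
  v_1 = (1, 0) (||v_1|| = 1).

λ_1 = 13,  λ_2 = 12;  v_1 ≈ (1, 0)


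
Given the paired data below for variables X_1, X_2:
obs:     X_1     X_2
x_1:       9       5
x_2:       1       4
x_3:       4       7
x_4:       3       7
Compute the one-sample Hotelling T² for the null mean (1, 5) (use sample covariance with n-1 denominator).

Step 1 — sample mean vector:
  mean(X_1) = (9 + 1 + 4 + 3) / 4 = 17/4 = 4.25
  mean(X_2) = (5 + 4 + 7 + 7) / 4 = 23/4 = 5.75
  x̄ = (4.25, 5.75),  deviation x̄ - mu_0 = (4.25, 5.75) - (1, 5) = (3.25, 0.75).

Step 2 — sample covariance matrix, S[i,j] = (1/(n-1)) · Σ_k (x_{k,i} - mean_i) · (x_{k,j} - mean_j), divisor n-1 = 3:
  S[X_1,X_1] = ((4.75)·(4.75) + (-3.25)·(-3.25) + (-0.25)·(-0.25) + (-1.25)·(-1.25)) / 3 = 34.75/3 = 11.5833
  S[X_1,X_2] = ((4.75)·(-0.75) + (-3.25)·(-1.75) + (-0.25)·(1.25) + (-1.25)·(1.25)) / 3 = 0.25/3 = 0.0833
  S[X_2,X_2] = ((-0.75)·(-0.75) + (-1.75)·(-1.75) + (1.25)·(1.25) + (1.25)·(1.25)) / 3 = 6.75/3 = 2.25
  S = [[11.5833, 0.0833],
 [0.0833, 2.25]].

Step 3 — invert S. det(S) = 11.5833·2.25 - (0.0833)² = 26.0556.
  S^{-1} = (1/det) · [[d, -b], [-b, a]] = [[0.0864, -0.0032],
 [-0.0032, 0.4446]].

Step 4 — quadratic form (x̄ - mu_0)^T · S^{-1} · (x̄ - mu_0):
  S^{-1} · (x̄ - mu_0) = (0.2783, 0.323),
  (x̄ - mu_0)^T · [...] = (3.25)·(0.2783) + (0.75)·(0.323) = 1.1466.

Step 5 — scale by n: T² = 4 · 1.1466 = 4.5864.

T² ≈ 4.5864


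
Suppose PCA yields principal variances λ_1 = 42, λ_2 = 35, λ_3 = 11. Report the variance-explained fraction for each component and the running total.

Step 1 — total variance = trace(Sigma) = Σ λ_i = 42 + 35 + 11 = 88.

Step 2 — fraction explained by component i = λ_i / Σ λ:
  PC1: 42/88 = 0.4773
  PC2: 35/88 = 0.3977
  PC3: 11/88 = 0.125

Step 3 — cumulative fraction after k components = (λ_1 + ... + λ_k) / Σ λ:
  k = 1: 42/88 = 0.4773
  k = 2: (42 + 35)/88 = 77/88 = 0.875
  k = 3: (42 + 35 + 11)/88 = 88/88 = 1

Summary (fraction, with percent):

explained: PC1 0.4773 (47.73%), PC2 0.3977 (39.77%), PC3 0.125 (12.5%);  cumulative: 0.4773, 0.875, 1


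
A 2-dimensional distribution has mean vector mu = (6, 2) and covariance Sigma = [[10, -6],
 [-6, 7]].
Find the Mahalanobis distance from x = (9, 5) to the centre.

Step 1 — centre the observation: (x - mu) = (3, 3).

Step 2 — invert Sigma. det(Sigma) = 10·7 - (-6)² = 34.
  Sigma^{-1} = (1/det) · [[d, -b], [-b, a]] = [[0.2059, 0.1765],
 [0.1765, 0.2941]].

Step 3 — form the quadratic (x - mu)^T · Sigma^{-1} · (x - mu):
  Sigma^{-1} · (x - mu) = (1.1471, 1.4118).
  (x - mu)^T · [Sigma^{-1} · (x - mu)] = (3)·(1.1471) + (3)·(1.4118) = 7.6765.

Step 4 — take square root: d = √(7.6765) ≈ 2.7706.

d(x, mu) = √(7.6765) ≈ 2.7706


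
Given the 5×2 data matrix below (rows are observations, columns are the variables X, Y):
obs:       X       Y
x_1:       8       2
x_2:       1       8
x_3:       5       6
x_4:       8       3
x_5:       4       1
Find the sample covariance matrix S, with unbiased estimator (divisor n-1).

Step 1 — column means:
  mean(X) = (8 + 1 + 5 + 8 + 4) / 5 = 26/5 = 5.2
  mean(Y) = (2 + 8 + 6 + 3 + 1) / 5 = 20/5 = 4

Step 2 — sample covariance S[i,j] = (1/(n-1)) · Σ_k (x_{k,i} - mean_i) · (x_{k,j} - mean_j), with n-1 = 4.
  S[X,X] = ((2.8)·(2.8) + (-4.2)·(-4.2) + (-0.2)·(-0.2) + (2.8)·(2.8) + (-1.2)·(-1.2)) / 4 = 34.8/4 = 8.7
  S[X,Y] = ((2.8)·(-2) + (-4.2)·(4) + (-0.2)·(2) + (2.8)·(-1) + (-1.2)·(-3)) / 4 = -22/4 = -5.5
  S[Y,Y] = ((-2)·(-2) + (4)·(4) + (2)·(2) + (-1)·(-1) + (-3)·(-3)) / 4 = 34/4 = 8.5

S is symmetric (S[j,i] = S[i,j]). Assembling:

S = [[8.7, -5.5],
 [-5.5, 8.5]]
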